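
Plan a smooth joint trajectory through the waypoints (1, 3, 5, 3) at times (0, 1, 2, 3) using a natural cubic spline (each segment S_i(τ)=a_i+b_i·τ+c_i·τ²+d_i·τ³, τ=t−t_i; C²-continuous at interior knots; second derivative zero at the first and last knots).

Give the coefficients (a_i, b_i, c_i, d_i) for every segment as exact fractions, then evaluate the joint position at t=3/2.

  seg 0: a=1 b=26/15 c=0 d=4/15
  seg 1: a=3 b=38/15 c=4/5 d=-4/3
  seg 2: a=5 b=2/15 c=-16/5 d=16/15
S(3/2) = 43/10

Δ: Δ0=2, Δ1=2, Δ2=-2
row 1: diag=4, rhs=0; c'=1/4, d'=0
row 2: denom=4−1·1/4=15/4; d'=(-24−1·0)/(15/4)=-32/5
back: M2=-32/5
back: M1=0−1/4·-32/5=8/5
M: M0=0, M1=8/5, M2=-32/5, M3=0
seg 0: a=1, c=M0/2=0, d=(M1−M0)/(6·1)=4/15, b=Δ0−h0·(2M0+M1)/6=26/15
seg 1: a=3, c=M1/2=4/5, d=(M2−M1)/(6·1)=-4/3, b=Δ1−h1·(2M1+M2)/6=38/15
seg 2: a=5, c=M2/2=-16/5, d=(M3−M2)/(6·1)=16/15, b=Δ2−h2·(2M2+M3)/6=2/15
t_q=3/2 → seg 1, τ=1/2; S=3+38/15·τ+4/5·τ²+-4/3·τ³=43/10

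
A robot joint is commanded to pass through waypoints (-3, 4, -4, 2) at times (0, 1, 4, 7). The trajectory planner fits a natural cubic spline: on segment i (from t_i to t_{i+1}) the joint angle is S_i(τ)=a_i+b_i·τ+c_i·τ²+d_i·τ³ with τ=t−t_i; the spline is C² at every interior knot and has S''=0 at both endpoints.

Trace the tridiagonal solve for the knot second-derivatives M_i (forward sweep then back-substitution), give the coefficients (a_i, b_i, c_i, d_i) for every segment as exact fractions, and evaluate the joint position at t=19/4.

  seg 0: a=-3 b=739/87 c=0 d=-130/87
  seg 1: a=4 b=349/87 c=-130/29 d=589/783
  seg 2: a=-4 b=-224/87 c=199/87 d=-199/783
S(19/4) = -8819/1856

Δ: Δ0=7, Δ1=-8/3, Δ2=2
row 1: diag=8, rhs=-58; c'=3/8, d'=-29/4
row 2: denom=12−3·3/8=87/8; d'=(28−3·-29/4)/(87/8)=398/87
back: M2=398/87
back: M1=-29/4−3/8·398/87=-260/29
M: M0=0, M1=-260/29, M2=398/87, M3=0
seg 0: a=-3, c=M0/2=0, d=(M1−M0)/(6·1)=-130/87, b=Δ0−h0·(2M0+M1)/6=739/87
seg 1: a=4, c=M1/2=-130/29, d=(M2−M1)/(6·3)=589/783, b=Δ1−h1·(2M1+M2)/6=349/87
seg 2: a=-4, c=M2/2=199/87, d=(M3−M2)/(6·3)=-199/783, b=Δ2−h2·(2M2+M3)/6=-224/87
t_q=19/4 → seg 2, τ=3/4; S=-4+-224/87·τ+199/87·τ²+-199/783·τ³=-8819/1856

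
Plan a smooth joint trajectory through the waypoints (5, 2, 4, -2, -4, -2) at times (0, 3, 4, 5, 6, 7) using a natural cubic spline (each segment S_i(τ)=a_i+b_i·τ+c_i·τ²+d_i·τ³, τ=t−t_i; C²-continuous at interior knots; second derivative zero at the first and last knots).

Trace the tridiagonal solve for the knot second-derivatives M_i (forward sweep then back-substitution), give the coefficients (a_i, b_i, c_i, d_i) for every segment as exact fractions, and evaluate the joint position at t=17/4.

  seg 0: a=5 b=-1333/433 c=0 d=100/433
  seg 1: a=2 b=1367/433 c=900/433 d=-1401/433
  seg 2: a=4 b=-1036/433 c=-3303/433 d=1741/433
  seg 3: a=-2 b=-2419/433 c=1920/433 d=-367/433
  seg 4: a=-4 b=320/433 c=819/433 d=-273/433
S(17/4) = 82801/27712

Δ: Δ0=-1, Δ1=2, Δ2=-6, Δ3=-2, Δ4=2
row 1: diag=8, rhs=18; c'=1/8, d'=9/4
row 2: denom=4−1·1/8=31/8; d'=(-48−1·9/4)/(31/8)=-402/31
row 3: denom=4−1·8/31=116/31; d'=(24−1·-402/31)/(116/31)=573/58
row 4: denom=4−1·31/116=433/116; d'=(24−1·573/58)/(433/116)=1638/433
back: M4=1638/433
back: M3=573/58−31/116·1638/433=3840/433
back: M2=-402/31−8/31·3840/433=-6606/433
back: M1=9/4−1/8·-6606/433=1800/433
M: M0=0, M1=1800/433, M2=-6606/433, M3=3840/433, M4=1638/433, M5=0
seg 0: a=5, c=M0/2=0, d=(M1−M0)/(6·3)=100/433, b=Δ0−h0·(2M0+M1)/6=-1333/433
seg 1: a=2, c=M1/2=900/433, d=(M2−M1)/(6·1)=-1401/433, b=Δ1−h1·(2M1+M2)/6=1367/433
seg 2: a=4, c=M2/2=-3303/433, d=(M3−M2)/(6·1)=1741/433, b=Δ2−h2·(2M2+M3)/6=-1036/433
seg 3: a=-2, c=M3/2=1920/433, d=(M4−M3)/(6·1)=-367/433, b=Δ3−h3·(2M3+M4)/6=-2419/433
seg 4: a=-4, c=M4/2=819/433, d=(M5−M4)/(6·1)=-273/433, b=Δ4−h4·(2M4+M5)/6=320/433
t_q=17/4 → seg 2, τ=1/4; S=4+-1036/433·τ+-3303/433·τ²+1741/433·τ³=82801/27712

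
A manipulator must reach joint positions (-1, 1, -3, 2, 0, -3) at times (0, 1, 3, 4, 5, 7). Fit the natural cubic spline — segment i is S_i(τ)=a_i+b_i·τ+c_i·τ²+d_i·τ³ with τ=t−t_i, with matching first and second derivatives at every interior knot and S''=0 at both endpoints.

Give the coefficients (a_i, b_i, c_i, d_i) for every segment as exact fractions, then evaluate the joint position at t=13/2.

  seg 0: a=-1 b=467/140 c=0 d=-187/140
  seg 1: a=1 b=-47/70 c=-561/140 d=117/70
  seg 2: a=-3 b=47/14 c=843/140 d=-613/140
  seg 3: a=2 b=317/140 c=-249/35 d=57/20
  seg 4: a=0 b=-239/70 c=201/140 d=-67/280
S(13/2) = -1209/448

Δ: Δ0=2, Δ1=-2, Δ2=5, Δ3=-2, Δ4=-3/2
row 1: diag=6, rhs=-24; c'=1/3, d'=-4
row 2: denom=6−2·1/3=16/3; d'=(42−2·-4)/(16/3)=75/8
row 3: denom=4−1·3/16=61/16; d'=(-42−1·75/8)/(61/16)=-822/61
row 4: denom=6−1·16/61=350/61; d'=(3−1·-822/61)/(350/61)=201/70
back: M4=201/70
back: M3=-822/61−16/61·201/70=-498/35
back: M2=75/8−3/16·-498/35=843/70
back: M1=-4−1/3·843/70=-561/70
M: M0=0, M1=-561/70, M2=843/70, M3=-498/35, M4=201/70, M5=0
seg 0: a=-1, c=M0/2=0, d=(M1−M0)/(6·1)=-187/140, b=Δ0−h0·(2M0+M1)/6=467/140
seg 1: a=1, c=M1/2=-561/140, d=(M2−M1)/(6·2)=117/70, b=Δ1−h1·(2M1+M2)/6=-47/70
seg 2: a=-3, c=M2/2=843/140, d=(M3−M2)/(6·1)=-613/140, b=Δ2−h2·(2M2+M3)/6=47/14
seg 3: a=2, c=M3/2=-249/35, d=(M4−M3)/(6·1)=57/20, b=Δ3−h3·(2M3+M4)/6=317/140
seg 4: a=0, c=M4/2=201/140, d=(M5−M4)/(6·2)=-67/280, b=Δ4−h4·(2M4+M5)/6=-239/70
t_q=13/2 → seg 4, τ=3/2; S=0+-239/70·τ+201/140·τ²+-67/280·τ³=-1209/448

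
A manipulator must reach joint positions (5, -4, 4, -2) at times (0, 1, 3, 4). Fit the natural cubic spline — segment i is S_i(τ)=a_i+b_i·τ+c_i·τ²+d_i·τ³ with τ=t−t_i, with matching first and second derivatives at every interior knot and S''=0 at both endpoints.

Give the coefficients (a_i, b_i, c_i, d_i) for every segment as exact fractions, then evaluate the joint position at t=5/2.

Δ: Δ0=-9, Δ1=4, Δ2=-6
row 1: diag=6, rhs=78; c'=1/3, d'=13
row 2: denom=6−2·1/3=16/3; d'=(-60−2·13)/(16/3)=-129/8
back: M2=-129/8
back: M1=13−1/3·-129/8=147/8
M: M0=0, M1=147/8, M2=-129/8, M3=0
seg 0: a=5, c=M0/2=0, d=(M1−M0)/(6·1)=49/16, b=Δ0−h0·(2M0+M1)/6=-193/16
seg 1: a=-4, c=M1/2=147/16, d=(M2−M1)/(6·2)=-23/8, b=Δ1−h1·(2M1+M2)/6=-23/8
seg 2: a=4, c=M2/2=-129/16, d=(M3−M2)/(6·1)=43/16, b=Δ2−h2·(2M2+M3)/6=-5/8
t_q=5/2 → seg 1, τ=3/2; S=-4+-23/8·τ+147/16·τ²+-23/8·τ³=85/32

  seg 0: a=5 b=-193/16 c=0 d=49/16
  seg 1: a=-4 b=-23/8 c=147/16 d=-23/8
  seg 2: a=4 b=-5/8 c=-129/16 d=43/16
S(5/2) = 85/32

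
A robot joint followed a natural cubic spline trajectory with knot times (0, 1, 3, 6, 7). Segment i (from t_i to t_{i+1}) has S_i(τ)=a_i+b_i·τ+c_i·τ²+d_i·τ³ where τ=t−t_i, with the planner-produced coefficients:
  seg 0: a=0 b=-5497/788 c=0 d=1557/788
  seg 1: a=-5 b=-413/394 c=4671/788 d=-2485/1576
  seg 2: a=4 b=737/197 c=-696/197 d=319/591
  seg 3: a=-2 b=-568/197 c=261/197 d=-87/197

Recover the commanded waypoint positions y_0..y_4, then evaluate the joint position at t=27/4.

y_0 = S_0(0) = a_0 = 0
y_1 = S_1(0) = a_1 = -5
y_2 = S_2(0) = a_2 = 4
y_3 = S_3(0) = a_3 = -2
y_4 = S_3(1) = -4
t_q=27/4 is in segment 3 (τ=3/4); S_3(τ)=-45433/12608

y_0=0 y_1=-5 y_2=4 y_3=-2 y_4=-4
S(27/4) = -45433/12608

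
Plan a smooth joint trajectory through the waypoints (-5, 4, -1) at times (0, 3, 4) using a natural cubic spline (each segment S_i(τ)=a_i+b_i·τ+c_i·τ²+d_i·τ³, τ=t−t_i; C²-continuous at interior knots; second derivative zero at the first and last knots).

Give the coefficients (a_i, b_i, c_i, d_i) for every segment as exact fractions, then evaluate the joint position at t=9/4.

Δ: Δ0=3, Δ1=-5
row 1: diag=8, rhs=-48; c'=1/8, d'=-6
back: M1=-6
M: M0=0, M1=-6, M2=0
seg 0: a=-5, c=M0/2=0, d=(M1−M0)/(6·3)=-1/3, b=Δ0−h0·(2M0+M1)/6=6
seg 1: a=4, c=M1/2=-3, d=(M2−M1)/(6·1)=1, b=Δ1−h1·(2M1+M2)/6=-3
t_q=9/4 → seg 0, τ=9/4; S=-5+6·τ+0·τ²+-1/3·τ³=301/64

  seg 0: a=-5 b=6 c=0 d=-1/3
  seg 1: a=4 b=-3 c=-3 d=1
S(9/4) = 301/64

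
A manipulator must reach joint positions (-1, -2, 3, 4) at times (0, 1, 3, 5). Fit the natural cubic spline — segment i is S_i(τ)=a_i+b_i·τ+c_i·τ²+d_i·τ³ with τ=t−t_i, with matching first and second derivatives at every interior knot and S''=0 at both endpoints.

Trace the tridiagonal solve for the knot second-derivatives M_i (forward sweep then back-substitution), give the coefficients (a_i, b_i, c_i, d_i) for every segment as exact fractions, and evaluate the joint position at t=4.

  seg 0: a=-1 b=-19/11 c=0 d=8/11
  seg 1: a=-2 b=5/11 c=24/11 d=-51/88
  seg 2: a=3 b=49/22 c=-57/44 d=19/88
S(4) = 365/88

Δ: Δ0=-1, Δ1=5/2, Δ2=1/2
row 1: diag=6, rhs=21; c'=1/3, d'=7/2
row 2: denom=8−2·1/3=22/3; d'=(-12−2·7/2)/(22/3)=-57/22
back: M2=-57/22
back: M1=7/2−1/3·-57/22=48/11
M: M0=0, M1=48/11, M2=-57/22, M3=0
seg 0: a=-1, c=M0/2=0, d=(M1−M0)/(6·1)=8/11, b=Δ0−h0·(2M0+M1)/6=-19/11
seg 1: a=-2, c=M1/2=24/11, d=(M2−M1)/(6·2)=-51/88, b=Δ1−h1·(2M1+M2)/6=5/11
seg 2: a=3, c=M2/2=-57/44, d=(M3−M2)/(6·2)=19/88, b=Δ2−h2·(2M2+M3)/6=49/22
t_q=4 → seg 2, τ=1; S=3+49/22·τ+-57/44·τ²+19/88·τ³=365/88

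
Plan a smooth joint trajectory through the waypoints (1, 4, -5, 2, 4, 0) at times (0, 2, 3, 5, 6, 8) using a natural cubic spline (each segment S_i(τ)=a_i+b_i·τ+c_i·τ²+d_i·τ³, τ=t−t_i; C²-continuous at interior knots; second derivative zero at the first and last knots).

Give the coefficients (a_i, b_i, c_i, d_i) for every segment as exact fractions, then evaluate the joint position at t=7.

  seg 0: a=1 b=12845/2162 c=0 d=-4801/4324
  seg 1: a=4 b=-15961/2162 c=-14403/2162 d=5453/1081
  seg 2: a=-5 b=-12049/2162 c=18315/2162 d=-181/92
  seg 3: a=2 b=10169/2162 c=-3603/1081 d=1361/2162
  seg 4: a=4 b=-80/1081 c=-3123/2162 d=1041/4324
S(7) = 11771/4324

Δ: Δ0=3/2, Δ1=-9, Δ2=7/2, Δ3=2, Δ4=-2
row 1: diag=6, rhs=-63; c'=1/6, d'=-21/2
row 2: denom=6−1·1/6=35/6; d'=(75−1·-21/2)/(35/6)=513/35
row 3: denom=6−2·12/35=186/35; d'=(-9−2·513/35)/(186/35)=-447/62
row 4: denom=6−1·35/186=1081/186; d'=(-24−1·-447/62)/(1081/186)=-3123/1081
back: M4=-3123/1081
back: M3=-447/62−35/186·-3123/1081=-7206/1081
back: M2=513/35−12/35·-7206/1081=18315/1081
back: M1=-21/2−1/6·18315/1081=-14403/1081
M: M0=0, M1=-14403/1081, M2=18315/1081, M3=-7206/1081, M4=-3123/1081, M5=0
seg 0: a=1, c=M0/2=0, d=(M1−M0)/(6·2)=-4801/4324, b=Δ0−h0·(2M0+M1)/6=12845/2162
seg 1: a=4, c=M1/2=-14403/2162, d=(M2−M1)/(6·1)=5453/1081, b=Δ1−h1·(2M1+M2)/6=-15961/2162
seg 2: a=-5, c=M2/2=18315/2162, d=(M3−M2)/(6·2)=-181/92, b=Δ2−h2·(2M2+M3)/6=-12049/2162
seg 3: a=2, c=M3/2=-3603/1081, d=(M4−M3)/(6·1)=1361/2162, b=Δ3−h3·(2M3+M4)/6=10169/2162
seg 4: a=4, c=M4/2=-3123/2162, d=(M5−M4)/(6·2)=1041/4324, b=Δ4−h4·(2M4+M5)/6=-80/1081
t_q=7 → seg 4, τ=1; S=4+-80/1081·τ+-3123/2162·τ²+1041/4324·τ³=11771/4324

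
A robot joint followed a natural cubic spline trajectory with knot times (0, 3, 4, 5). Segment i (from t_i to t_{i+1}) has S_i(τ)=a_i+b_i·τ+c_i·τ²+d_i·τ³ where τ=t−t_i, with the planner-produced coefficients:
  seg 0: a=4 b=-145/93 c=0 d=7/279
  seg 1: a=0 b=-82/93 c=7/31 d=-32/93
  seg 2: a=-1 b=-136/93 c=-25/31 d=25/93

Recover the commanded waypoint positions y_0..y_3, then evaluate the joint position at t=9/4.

y_0=4 y_1=0 y_2=-1 y_3=-3
S(9/4) = 1543/1984

y_0 = S_0(0) = a_0 = 4
y_1 = S_1(0) = a_1 = 0
y_2 = S_2(0) = a_2 = -1
y_3 = S_2(1) = -3
t_q=9/4 is in segment 0 (τ=9/4); S_0(τ)=1543/1984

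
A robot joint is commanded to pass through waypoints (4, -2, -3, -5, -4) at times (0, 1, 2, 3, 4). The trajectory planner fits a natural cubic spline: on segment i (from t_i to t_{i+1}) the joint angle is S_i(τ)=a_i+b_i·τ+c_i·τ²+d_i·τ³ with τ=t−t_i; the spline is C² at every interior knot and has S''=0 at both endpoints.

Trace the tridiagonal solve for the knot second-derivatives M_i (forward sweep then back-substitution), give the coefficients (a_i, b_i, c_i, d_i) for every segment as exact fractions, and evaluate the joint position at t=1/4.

  seg 0: a=4 b=-209/28 c=0 d=41/28
  seg 1: a=-2 b=-43/14 c=123/28 d=-65/28
  seg 2: a=-3 b=-5/4 c=-18/7 d=51/28
  seg 3: a=-5 b=-13/14 c=81/28 d=-27/28
S(1/4) = 3865/1792

Δ: Δ0=-6, Δ1=-1, Δ2=-2, Δ3=1
row 1: diag=4, rhs=30; c'=1/4, d'=15/2
row 2: denom=4−1·1/4=15/4; d'=(-6−1·15/2)/(15/4)=-18/5
row 3: denom=4−1·4/15=56/15; d'=(18−1·-18/5)/(56/15)=81/14
back: M3=81/14
back: M2=-18/5−4/15·81/14=-36/7
back: M1=15/2−1/4·-36/7=123/14
M: M0=0, M1=123/14, M2=-36/7, M3=81/14, M4=0
seg 0: a=4, c=M0/2=0, d=(M1−M0)/(6·1)=41/28, b=Δ0−h0·(2M0+M1)/6=-209/28
seg 1: a=-2, c=M1/2=123/28, d=(M2−M1)/(6·1)=-65/28, b=Δ1−h1·(2M1+M2)/6=-43/14
seg 2: a=-3, c=M2/2=-18/7, d=(M3−M2)/(6·1)=51/28, b=Δ2−h2·(2M2+M3)/6=-5/4
seg 3: a=-5, c=M3/2=81/28, d=(M4−M3)/(6·1)=-27/28, b=Δ3−h3·(2M3+M4)/6=-13/14
t_q=1/4 → seg 0, τ=1/4; S=4+-209/28·τ+0·τ²+41/28·τ³=3865/1792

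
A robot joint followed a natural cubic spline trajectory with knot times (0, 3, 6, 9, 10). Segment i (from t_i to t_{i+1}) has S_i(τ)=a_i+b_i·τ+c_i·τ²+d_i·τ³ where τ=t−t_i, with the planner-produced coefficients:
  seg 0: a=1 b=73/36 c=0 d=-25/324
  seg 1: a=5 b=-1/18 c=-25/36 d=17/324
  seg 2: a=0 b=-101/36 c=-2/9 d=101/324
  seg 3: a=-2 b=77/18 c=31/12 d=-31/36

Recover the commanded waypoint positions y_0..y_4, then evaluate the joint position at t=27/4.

y_0=1 y_1=5 y_2=0 y_3=-2 y_4=4
S(27/4) = -537/256

y_0 = S_0(0) = a_0 = 1
y_1 = S_1(0) = a_1 = 5
y_2 = S_2(0) = a_2 = 0
y_3 = S_3(0) = a_3 = -2
y_4 = S_3(1) = 4
t_q=27/4 is in segment 2 (τ=3/4); S_2(τ)=-537/256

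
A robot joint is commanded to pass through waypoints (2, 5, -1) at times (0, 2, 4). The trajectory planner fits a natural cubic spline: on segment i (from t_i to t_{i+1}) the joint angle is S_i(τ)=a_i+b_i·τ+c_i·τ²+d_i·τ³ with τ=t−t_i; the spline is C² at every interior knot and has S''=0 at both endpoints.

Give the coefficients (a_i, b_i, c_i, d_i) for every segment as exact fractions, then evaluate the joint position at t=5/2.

Δ: Δ0=3/2, Δ1=-3
row 1: diag=8, rhs=-27; c'=1/4, d'=-27/8
back: M1=-27/8
M: M0=0, M1=-27/8, M2=0
seg 0: a=2, c=M0/2=0, d=(M1−M0)/(6·2)=-9/32, b=Δ0−h0·(2M0+M1)/6=21/8
seg 1: a=5, c=M1/2=-27/16, d=(M2−M1)/(6·2)=9/32, b=Δ1−h1·(2M1+M2)/6=-3/4
t_q=5/2 → seg 1, τ=1/2; S=5+-3/4·τ+-27/16·τ²+9/32·τ³=1085/256

  seg 0: a=2 b=21/8 c=0 d=-9/32
  seg 1: a=5 b=-3/4 c=-27/16 d=9/32
S(5/2) = 1085/256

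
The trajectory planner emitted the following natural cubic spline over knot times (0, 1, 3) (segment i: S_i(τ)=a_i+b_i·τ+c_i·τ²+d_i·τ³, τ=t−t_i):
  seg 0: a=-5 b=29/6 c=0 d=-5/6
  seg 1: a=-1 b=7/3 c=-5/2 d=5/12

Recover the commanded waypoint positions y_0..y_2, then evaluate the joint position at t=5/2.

y_0=-5 y_1=-1 y_2=-3
S(5/2) = -55/32

y_0 = S_0(0) = a_0 = -5
y_1 = S_1(0) = a_1 = -1
y_2 = S_1(2) = -3
t_q=5/2 is in segment 1 (τ=3/2); S_1(τ)=-55/32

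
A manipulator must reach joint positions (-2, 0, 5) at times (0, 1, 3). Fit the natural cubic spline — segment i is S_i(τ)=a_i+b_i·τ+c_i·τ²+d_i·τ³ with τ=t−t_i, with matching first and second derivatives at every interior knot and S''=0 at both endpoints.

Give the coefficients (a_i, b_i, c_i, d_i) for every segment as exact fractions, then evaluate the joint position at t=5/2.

  seg 0: a=-2 b=23/12 c=0 d=1/12
  seg 1: a=0 b=13/6 c=1/4 d=-1/24
S(5/2) = 235/64

Δ: Δ0=2, Δ1=5/2
row 1: diag=6, rhs=3; c'=1/3, d'=1/2
back: M1=1/2
M: M0=0, M1=1/2, M2=0
seg 0: a=-2, c=M0/2=0, d=(M1−M0)/(6·1)=1/12, b=Δ0−h0·(2M0+M1)/6=23/12
seg 1: a=0, c=M1/2=1/4, d=(M2−M1)/(6·2)=-1/24, b=Δ1−h1·(2M1+M2)/6=13/6
t_q=5/2 → seg 1, τ=3/2; S=0+13/6·τ+1/4·τ²+-1/24·τ³=235/64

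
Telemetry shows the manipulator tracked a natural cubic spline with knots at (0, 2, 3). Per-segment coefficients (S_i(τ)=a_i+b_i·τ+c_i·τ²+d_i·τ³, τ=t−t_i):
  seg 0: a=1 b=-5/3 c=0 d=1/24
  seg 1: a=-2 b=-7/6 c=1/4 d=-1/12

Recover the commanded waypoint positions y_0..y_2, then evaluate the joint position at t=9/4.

y_0 = S_0(0) = a_0 = 1
y_1 = S_1(0) = a_1 = -2
y_2 = S_1(1) = -3
t_q=9/4 is in segment 1 (τ=1/4); S_1(τ)=-583/256

y_0=1 y_1=-2 y_2=-3
S(9/4) = -583/256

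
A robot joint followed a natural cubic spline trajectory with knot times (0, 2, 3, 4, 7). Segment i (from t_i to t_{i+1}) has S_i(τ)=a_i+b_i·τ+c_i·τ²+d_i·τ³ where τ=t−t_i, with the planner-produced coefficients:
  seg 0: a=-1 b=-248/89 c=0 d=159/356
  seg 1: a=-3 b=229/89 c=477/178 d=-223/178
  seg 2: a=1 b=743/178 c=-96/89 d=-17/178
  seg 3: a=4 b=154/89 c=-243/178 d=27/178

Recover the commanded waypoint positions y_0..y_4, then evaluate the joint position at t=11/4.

y_0=-1 y_1=-3 y_2=1 y_3=4 y_4=1
S(11/4) = -1041/11392

y_0 = S_0(0) = a_0 = -1
y_1 = S_1(0) = a_1 = -3
y_2 = S_2(0) = a_2 = 1
y_3 = S_3(0) = a_3 = 4
y_4 = S_3(3) = 1
t_q=11/4 is in segment 1 (τ=3/4); S_1(τ)=-1041/11392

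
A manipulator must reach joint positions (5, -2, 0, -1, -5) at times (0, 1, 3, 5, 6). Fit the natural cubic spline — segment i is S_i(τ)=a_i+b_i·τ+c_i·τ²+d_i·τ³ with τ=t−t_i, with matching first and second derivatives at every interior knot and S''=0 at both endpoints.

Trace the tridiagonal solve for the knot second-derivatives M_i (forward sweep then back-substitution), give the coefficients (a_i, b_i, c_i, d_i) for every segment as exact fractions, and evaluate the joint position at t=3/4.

Δ: Δ0=-7, Δ1=1, Δ2=-1/2, Δ3=-4
row 1: diag=6, rhs=48; c'=1/3, d'=8
row 2: denom=8−2·1/3=22/3; d'=(-9−2·8)/(22/3)=-75/22
row 3: denom=6−2·3/11=60/11; d'=(-21−2·-75/22)/(60/11)=-13/5
back: M3=-13/5
back: M2=-75/22−3/11·-13/5=-27/10
back: M1=8−1/3·-27/10=89/10
M: M0=0, M1=89/10, M2=-27/10, M3=-13/5, M4=0
seg 0: a=5, c=M0/2=0, d=(M1−M0)/(6·1)=89/60, b=Δ0−h0·(2M0+M1)/6=-509/60
seg 1: a=-2, c=M1/2=89/20, d=(M2−M1)/(6·2)=-29/30, b=Δ1−h1·(2M1+M2)/6=-121/30
seg 2: a=0, c=M2/2=-27/20, d=(M3−M2)/(6·2)=1/120, b=Δ2−h2·(2M2+M3)/6=13/6
seg 3: a=-1, c=M3/2=-13/10, d=(M4−M3)/(6·1)=13/30, b=Δ3−h3·(2M3+M4)/6=-47/15
t_q=3/4 → seg 0, τ=3/4; S=5+-509/60·τ+0·τ²+89/60·τ³=-943/1280

  seg 0: a=5 b=-509/60 c=0 d=89/60
  seg 1: a=-2 b=-121/30 c=89/20 d=-29/30
  seg 2: a=0 b=13/6 c=-27/20 d=1/120
  seg 3: a=-1 b=-47/15 c=-13/10 d=13/30
S(3/4) = -943/1280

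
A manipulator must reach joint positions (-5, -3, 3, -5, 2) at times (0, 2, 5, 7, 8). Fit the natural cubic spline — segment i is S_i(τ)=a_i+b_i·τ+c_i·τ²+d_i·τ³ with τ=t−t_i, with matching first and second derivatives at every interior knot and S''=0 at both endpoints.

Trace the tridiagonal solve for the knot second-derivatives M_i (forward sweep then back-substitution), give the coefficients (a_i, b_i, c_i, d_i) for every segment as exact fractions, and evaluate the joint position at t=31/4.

Δ: Δ0=1, Δ1=2, Δ2=-4, Δ3=7
row 1: diag=10, rhs=6; c'=3/10, d'=3/5
row 2: denom=10−3·3/10=91/10; d'=(-36−3·3/5)/(91/10)=-54/13
row 3: denom=6−2·20/91=506/91; d'=(66−2·-54/13)/(506/91)=147/11
back: M3=147/11
back: M2=-54/13−20/91·147/11=-78/11
back: M1=3/5−3/10·-78/11=30/11
M: M0=0, M1=30/11, M2=-78/11, M3=147/11, M4=0
seg 0: a=-5, c=M0/2=0, d=(M1−M0)/(6·2)=5/22, b=Δ0−h0·(2M0+M1)/6=1/11
seg 1: a=-3, c=M1/2=15/11, d=(M2−M1)/(6·3)=-6/11, b=Δ1−h1·(2M1+M2)/6=31/11
seg 2: a=3, c=M2/2=-39/11, d=(M3−M2)/(6·2)=75/44, b=Δ2−h2·(2M2+M3)/6=-41/11
seg 3: a=-5, c=M3/2=147/22, d=(M4−M3)/(6·1)=-49/22, b=Δ3−h3·(2M3+M4)/6=28/11
t_q=31/4 → seg 3, τ=3/4; S=-5+28/11·τ+147/22·τ²+-49/22·τ³=-383/1408

  seg 0: a=-5 b=1/11 c=0 d=5/22
  seg 1: a=-3 b=31/11 c=15/11 d=-6/11
  seg 2: a=3 b=-41/11 c=-39/11 d=75/44
  seg 3: a=-5 b=28/11 c=147/22 d=-49/22
S(31/4) = -383/1408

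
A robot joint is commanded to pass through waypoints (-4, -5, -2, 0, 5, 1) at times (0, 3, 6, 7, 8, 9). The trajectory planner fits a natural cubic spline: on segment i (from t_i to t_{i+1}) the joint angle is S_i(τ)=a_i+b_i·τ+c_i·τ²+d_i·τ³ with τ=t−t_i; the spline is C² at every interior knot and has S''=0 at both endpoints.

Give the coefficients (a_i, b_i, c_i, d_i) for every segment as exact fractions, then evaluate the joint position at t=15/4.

  seg 0: a=-4 b=-937/1257 c=0 d=518/11313
  seg 1: a=-5 b=617/1257 c=518/1257 d=-914/11313
  seg 2: a=-2 b=983/1257 c=-132/419 d=1927/1257
  seg 3: a=0 b=5972/1257 c=1795/419 d=-5072/1257
  seg 4: a=5 b=1526/1257 c=-3277/419 d=3277/1257
S(15/4) = -59453/13408

Δ: Δ0=-1/3, Δ1=1, Δ2=2, Δ3=5, Δ4=-4
row 1: diag=12, rhs=8; c'=1/4, d'=2/3
row 2: denom=8−3·1/4=29/4; d'=(6−3·2/3)/(29/4)=16/29
row 3: denom=4−1·4/29=112/29; d'=(18−1·16/29)/(112/29)=253/56
row 4: denom=4−1·29/112=419/112; d'=(-54−1·253/56)/(419/112)=-6554/419
back: M4=-6554/419
back: M3=253/56−29/112·-6554/419=3590/419
back: M2=16/29−4/29·3590/419=-264/419
back: M1=2/3−1/4·-264/419=1036/1257
M: M0=0, M1=1036/1257, M2=-264/419, M3=3590/419, M4=-6554/419, M5=0
seg 0: a=-4, c=M0/2=0, d=(M1−M0)/(6·3)=518/11313, b=Δ0−h0·(2M0+M1)/6=-937/1257
seg 1: a=-5, c=M1/2=518/1257, d=(M2−M1)/(6·3)=-914/11313, b=Δ1−h1·(2M1+M2)/6=617/1257
seg 2: a=-2, c=M2/2=-132/419, d=(M3−M2)/(6·1)=1927/1257, b=Δ2−h2·(2M2+M3)/6=983/1257
seg 3: a=0, c=M3/2=1795/419, d=(M4−M3)/(6·1)=-5072/1257, b=Δ3−h3·(2M3+M4)/6=5972/1257
seg 4: a=5, c=M4/2=-3277/419, d=(M5−M4)/(6·1)=3277/1257, b=Δ4−h4·(2M4+M5)/6=1526/1257
t_q=15/4 → seg 1, τ=3/4; S=-5+617/1257·τ+518/1257·τ²+-914/11313·τ³=-59453/13408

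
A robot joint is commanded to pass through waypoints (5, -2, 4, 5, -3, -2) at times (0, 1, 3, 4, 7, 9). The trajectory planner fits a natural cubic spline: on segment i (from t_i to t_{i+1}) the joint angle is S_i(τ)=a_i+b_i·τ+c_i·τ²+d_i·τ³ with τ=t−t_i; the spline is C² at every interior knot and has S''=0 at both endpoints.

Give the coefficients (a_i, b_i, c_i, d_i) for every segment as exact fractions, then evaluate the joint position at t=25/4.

Δ: Δ0=-7, Δ1=3, Δ2=1, Δ3=-8/3, Δ4=1/2
row 1: diag=6, rhs=60; c'=1/3, d'=10
row 2: denom=6−2·1/3=16/3; d'=(-12−2·10)/(16/3)=-6
row 3: denom=8−1·3/16=125/16; d'=(-22−1·-6)/(125/16)=-256/125
row 4: denom=10−3·48/125=1106/125; d'=(19−3·-256/125)/(1106/125)=449/158
back: M4=449/158
back: M3=-256/125−48/125·449/158=-248/79
back: M2=-6−3/16·-248/79=-855/158
back: M1=10−1/3·-855/158=1865/158
M: M0=0, M1=1865/158, M2=-855/158, M3=-248/79, M4=449/158, M5=0
seg 0: a=5, c=M0/2=0, d=(M1−M0)/(6·1)=1865/948, b=Δ0−h0·(2M0+M1)/6=-8501/948
seg 1: a=-2, c=M1/2=1865/316, d=(M2−M1)/(6·2)=-340/237, b=Δ1−h1·(2M1+M2)/6=-1453/474
seg 2: a=4, c=M2/2=-855/316, d=(M3−M2)/(6·1)=359/948, b=Δ2−h2·(2M2+M3)/6=1577/474
seg 3: a=5, c=M3/2=-124/79, d=(M4−M3)/(6·3)=105/316, b=Δ3−h3·(2M3+M4)/6=-899/948
seg 4: a=-3, c=M4/2=449/316, d=(M5−M4)/(6·2)=-449/1896, b=Δ4−h4·(2M4+M5)/6=-661/474
t_q=25/4 → seg 3, τ=9/4; S=5+-899/948·τ+-124/79·τ²+105/316·τ³=-26191/20224

  seg 0: a=5 b=-8501/948 c=0 d=1865/948
  seg 1: a=-2 b=-1453/474 c=1865/316 d=-340/237
  seg 2: a=4 b=1577/474 c=-855/316 d=359/948
  seg 3: a=5 b=-899/948 c=-124/79 d=105/316
  seg 4: a=-3 b=-661/474 c=449/316 d=-449/1896
S(25/4) = -26191/20224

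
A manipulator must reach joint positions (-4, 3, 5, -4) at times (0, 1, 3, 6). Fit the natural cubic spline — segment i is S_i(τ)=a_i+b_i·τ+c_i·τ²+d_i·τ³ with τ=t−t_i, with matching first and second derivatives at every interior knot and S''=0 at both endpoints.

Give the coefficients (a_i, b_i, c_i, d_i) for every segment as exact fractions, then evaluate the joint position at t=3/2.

  seg 0: a=-4 b=111/14 c=0 d=-13/14
  seg 1: a=3 b=36/7 c=-39/14 d=5/14
  seg 2: a=5 b=-12/7 c=-9/14 d=1/14
S(3/2) = 551/112

Δ: Δ0=7, Δ1=1, Δ2=-3
row 1: diag=6, rhs=-36; c'=1/3, d'=-6
row 2: denom=10−2·1/3=28/3; d'=(-24−2·-6)/(28/3)=-9/7
back: M2=-9/7
back: M1=-6−1/3·-9/7=-39/7
M: M0=0, M1=-39/7, M2=-9/7, M3=0
seg 0: a=-4, c=M0/2=0, d=(M1−M0)/(6·1)=-13/14, b=Δ0−h0·(2M0+M1)/6=111/14
seg 1: a=3, c=M1/2=-39/14, d=(M2−M1)/(6·2)=5/14, b=Δ1−h1·(2M1+M2)/6=36/7
seg 2: a=5, c=M2/2=-9/14, d=(M3−M2)/(6·3)=1/14, b=Δ2−h2·(2M2+M3)/6=-12/7
t_q=3/2 → seg 1, τ=1/2; S=3+36/7·τ+-39/14·τ²+5/14·τ³=551/112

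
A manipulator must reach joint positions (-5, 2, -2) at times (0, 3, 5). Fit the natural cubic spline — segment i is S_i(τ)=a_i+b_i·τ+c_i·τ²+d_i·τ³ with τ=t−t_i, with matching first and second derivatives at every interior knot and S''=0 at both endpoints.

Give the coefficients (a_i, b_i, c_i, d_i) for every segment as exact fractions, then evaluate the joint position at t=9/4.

Δ: Δ0=7/3, Δ1=-2
row 1: diag=10, rhs=-26; c'=1/5, d'=-13/5
back: M1=-13/5
M: M0=0, M1=-13/5, M2=0
seg 0: a=-5, c=M0/2=0, d=(M1−M0)/(6·3)=-13/90, b=Δ0−h0·(2M0+M1)/6=109/30
seg 1: a=2, c=M1/2=-13/10, d=(M2−M1)/(6·2)=13/60, b=Δ1−h1·(2M1+M2)/6=-4/15
t_q=9/4 → seg 0, τ=9/4; S=-5+109/30·τ+0·τ²+-13/90·τ³=979/640

  seg 0: a=-5 b=109/30 c=0 d=-13/90
  seg 1: a=2 b=-4/15 c=-13/10 d=13/60
S(9/4) = 979/640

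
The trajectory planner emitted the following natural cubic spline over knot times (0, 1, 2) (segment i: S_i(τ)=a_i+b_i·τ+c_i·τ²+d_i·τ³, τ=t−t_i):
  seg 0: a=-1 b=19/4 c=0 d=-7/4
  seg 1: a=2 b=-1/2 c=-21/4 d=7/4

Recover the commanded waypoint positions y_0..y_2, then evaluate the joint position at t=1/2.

y_0 = S_0(0) = a_0 = -1
y_1 = S_1(0) = a_1 = 2
y_2 = S_1(1) = -2
t_q=1/2 is in segment 0 (τ=1/2); S_0(τ)=37/32

y_0=-1 y_1=2 y_2=-2
S(1/2) = 37/32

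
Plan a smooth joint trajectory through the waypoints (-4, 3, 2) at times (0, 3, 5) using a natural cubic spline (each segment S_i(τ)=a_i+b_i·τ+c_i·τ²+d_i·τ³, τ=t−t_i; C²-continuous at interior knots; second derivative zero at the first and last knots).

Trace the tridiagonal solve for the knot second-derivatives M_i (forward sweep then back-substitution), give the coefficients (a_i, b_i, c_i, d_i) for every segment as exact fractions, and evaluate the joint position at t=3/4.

Δ: Δ0=7/3, Δ1=-1/2
row 1: diag=10, rhs=-17; c'=1/5, d'=-17/10
back: M1=-17/10
M: M0=0, M1=-17/10, M2=0
seg 0: a=-4, c=M0/2=0, d=(M1−M0)/(6·3)=-17/180, b=Δ0−h0·(2M0+M1)/6=191/60
seg 1: a=3, c=M1/2=-17/20, d=(M2−M1)/(6·2)=17/120, b=Δ1−h1·(2M1+M2)/6=19/30
t_q=3/4 → seg 0, τ=3/4; S=-4+191/60·τ+0·τ²+-17/180·τ³=-423/256

  seg 0: a=-4 b=191/60 c=0 d=-17/180
  seg 1: a=3 b=19/30 c=-17/20 d=17/120
S(3/4) = -423/256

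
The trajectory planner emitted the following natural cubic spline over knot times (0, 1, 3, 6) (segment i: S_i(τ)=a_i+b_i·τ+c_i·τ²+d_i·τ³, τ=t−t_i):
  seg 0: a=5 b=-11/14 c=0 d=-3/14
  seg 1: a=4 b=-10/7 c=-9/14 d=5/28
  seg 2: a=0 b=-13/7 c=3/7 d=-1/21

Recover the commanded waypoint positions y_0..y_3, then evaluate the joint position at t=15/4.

y_0 = S_0(0) = a_0 = 5
y_1 = S_1(0) = a_1 = 4
y_2 = S_2(0) = a_2 = 0
y_3 = S_2(3) = -3
t_q=15/4 is in segment 2 (τ=3/4); S_2(τ)=-75/64

y_0=5 y_1=4 y_2=0 y_3=-3
S(15/4) = -75/64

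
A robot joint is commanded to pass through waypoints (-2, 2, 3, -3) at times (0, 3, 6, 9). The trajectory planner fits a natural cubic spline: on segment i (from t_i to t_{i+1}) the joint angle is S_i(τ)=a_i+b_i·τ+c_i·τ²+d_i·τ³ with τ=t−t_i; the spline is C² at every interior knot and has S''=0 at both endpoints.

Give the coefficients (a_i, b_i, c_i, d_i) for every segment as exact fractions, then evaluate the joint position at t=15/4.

  seg 0: a=-2 b=13/9 c=0 d=-1/81
  seg 1: a=2 b=10/9 c=-1/9 d=-4/81
  seg 2: a=3 b=-8/9 c=-5/9 d=5/81
S(15/4) = 11/4

Δ: Δ0=4/3, Δ1=1/3, Δ2=-2
row 1: diag=12, rhs=-6; c'=1/4, d'=-1/2
row 2: denom=12−3·1/4=45/4; d'=(-14−3·-1/2)/(45/4)=-10/9
back: M2=-10/9
back: M1=-1/2−1/4·-10/9=-2/9
M: M0=0, M1=-2/9, M2=-10/9, M3=0
seg 0: a=-2, c=M0/2=0, d=(M1−M0)/(6·3)=-1/81, b=Δ0−h0·(2M0+M1)/6=13/9
seg 1: a=2, c=M1/2=-1/9, d=(M2−M1)/(6·3)=-4/81, b=Δ1−h1·(2M1+M2)/6=10/9
seg 2: a=3, c=M2/2=-5/9, d=(M3−M2)/(6·3)=5/81, b=Δ2−h2·(2M2+M3)/6=-8/9
t_q=15/4 → seg 1, τ=3/4; S=2+10/9·τ+-1/9·τ²+-4/81·τ³=11/4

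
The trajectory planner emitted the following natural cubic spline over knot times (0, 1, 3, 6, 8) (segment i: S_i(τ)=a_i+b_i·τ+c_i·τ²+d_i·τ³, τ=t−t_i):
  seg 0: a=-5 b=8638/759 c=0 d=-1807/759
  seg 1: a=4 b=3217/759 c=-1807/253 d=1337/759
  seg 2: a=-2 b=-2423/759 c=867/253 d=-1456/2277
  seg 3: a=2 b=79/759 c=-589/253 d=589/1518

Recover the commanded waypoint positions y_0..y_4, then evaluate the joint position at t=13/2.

y_0 = S_0(0) = a_0 = -5
y_1 = S_1(0) = a_1 = 4
y_2 = S_2(0) = a_2 = -2
y_3 = S_3(0) = a_3 = 2
y_4 = S_3(2) = -4
t_q=13/2 is in segment 3 (τ=1/2); S_3(τ)=6147/4048

y_0=-5 y_1=4 y_2=-2 y_3=2 y_4=-4
S(13/2) = 6147/4048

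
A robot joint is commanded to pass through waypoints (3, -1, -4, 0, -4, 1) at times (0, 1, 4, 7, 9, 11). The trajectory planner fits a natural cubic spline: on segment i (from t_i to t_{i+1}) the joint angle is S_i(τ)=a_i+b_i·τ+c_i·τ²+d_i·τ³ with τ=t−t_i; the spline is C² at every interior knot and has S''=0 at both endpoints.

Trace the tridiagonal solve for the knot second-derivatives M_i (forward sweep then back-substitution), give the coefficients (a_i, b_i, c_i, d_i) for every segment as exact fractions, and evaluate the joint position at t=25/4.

Δ: Δ0=-4, Δ1=-1, Δ2=4/3, Δ3=-2, Δ4=5/2
row 1: diag=8, rhs=18; c'=3/8, d'=9/4
row 2: denom=12−3·3/8=87/8; d'=(14−3·9/4)/(87/8)=2/3
row 3: denom=10−3·8/29=266/29; d'=(-20−3·2/3)/(266/29)=-319/133
row 4: denom=8−2·29/133=1006/133; d'=(27−2·-319/133)/(1006/133)=4229/1006
back: M4=4229/1006
back: M3=-319/133−29/133·4229/1006=-3335/1006
back: M2=2/3−8/29·-3335/1006=2386/1509
back: M1=9/4−3/8·2386/1509=1667/1006
M: M0=0, M1=1667/1006, M2=2386/1509, M3=-3335/1006, M4=4229/1006, M5=0
seg 0: a=3, c=M0/2=0, d=(M1−M0)/(6·1)=1667/6036, b=Δ0−h0·(2M0+M1)/6=-25811/6036
seg 1: a=-1, c=M1/2=1667/2012, d=(M2−M1)/(6·3)=-229/54324, b=Δ1−h1·(2M1+M2)/6=-10405/3018
seg 2: a=-4, c=M2/2=1193/1509, d=(M3−M2)/(6·3)=-14777/54324, b=Δ2−h2·(2M2+M3)/6=8509/6036
seg 3: a=0, c=M3/2=-3335/2012, d=(M4−M3)/(6·2)=1891/3018, b=Δ3−h3·(2M3+M4)/6=-3595/3018
seg 4: a=-4, c=M4/2=4229/2012, d=(M5−M4)/(6·2)=-4229/12072, b=Δ4−h4·(2M4+M5)/6=-913/3018
t_q=25/4 → seg 2, τ=9/4; S=-4+8509/6036·τ+1193/1509·τ²+-14777/54324·τ³=9757/128768

  seg 0: a=3 b=-25811/6036 c=0 d=1667/6036
  seg 1: a=-1 b=-10405/3018 c=1667/2012 d=-229/54324
  seg 2: a=-4 b=8509/6036 c=1193/1509 d=-14777/54324
  seg 3: a=0 b=-3595/3018 c=-3335/2012 d=1891/3018
  seg 4: a=-4 b=-913/3018 c=4229/2012 d=-4229/12072
S(25/4) = 9757/128768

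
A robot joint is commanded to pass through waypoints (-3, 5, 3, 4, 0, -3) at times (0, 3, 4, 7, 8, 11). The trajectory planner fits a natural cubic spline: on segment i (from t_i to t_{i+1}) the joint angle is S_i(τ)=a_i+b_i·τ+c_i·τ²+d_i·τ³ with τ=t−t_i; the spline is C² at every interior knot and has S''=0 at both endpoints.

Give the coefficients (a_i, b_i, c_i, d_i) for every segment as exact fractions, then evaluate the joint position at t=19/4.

  seg 0: a=-3 b=1764/377 c=0 d=-2276/10179
  seg 1: a=5 b=-512/377 c=-2276/1131 d=1550/1131
  seg 2: a=3 b=-1438/1131 c=2374/1131 d=-61/117
  seg 3: a=4 b=-3115/1131 c=-2933/1131 d=508/377
  seg 4: a=0 b=-4409/1131 c=1639/1131 d=-1639/10179
S(19/4) = 72557/24128

Δ: Δ0=8/3, Δ1=-2, Δ2=1/3, Δ3=-4, Δ4=-1
row 1: diag=8, rhs=-28; c'=1/8, d'=-7/2
row 2: denom=8−1·1/8=63/8; d'=(14−1·-7/2)/(63/8)=20/9
row 3: denom=8−3·8/21=48/7; d'=(-26−3·20/9)/(48/7)=-343/72
row 4: denom=8−1·7/48=377/48; d'=(18−1·-343/72)/(377/48)=3278/1131
back: M4=3278/1131
back: M3=-343/72−7/48·3278/1131=-5866/1131
back: M2=20/9−8/21·-5866/1131=4748/1131
back: M1=-7/2−1/8·4748/1131=-4552/1131
M: M0=0, M1=-4552/1131, M2=4748/1131, M3=-5866/1131, M4=3278/1131, M5=0
seg 0: a=-3, c=M0/2=0, d=(M1−M0)/(6·3)=-2276/10179, b=Δ0−h0·(2M0+M1)/6=1764/377
seg 1: a=5, c=M1/2=-2276/1131, d=(M2−M1)/(6·1)=1550/1131, b=Δ1−h1·(2M1+M2)/6=-512/377
seg 2: a=3, c=M2/2=2374/1131, d=(M3−M2)/(6·3)=-61/117, b=Δ2−h2·(2M2+M3)/6=-1438/1131
seg 3: a=4, c=M3/2=-2933/1131, d=(M4−M3)/(6·1)=508/377, b=Δ3−h3·(2M3+M4)/6=-3115/1131
seg 4: a=0, c=M4/2=1639/1131, d=(M5−M4)/(6·3)=-1639/10179, b=Δ4−h4·(2M4+M5)/6=-4409/1131
t_q=19/4 → seg 2, τ=3/4; S=3+-1438/1131·τ+2374/1131·τ²+-61/117·τ³=72557/24128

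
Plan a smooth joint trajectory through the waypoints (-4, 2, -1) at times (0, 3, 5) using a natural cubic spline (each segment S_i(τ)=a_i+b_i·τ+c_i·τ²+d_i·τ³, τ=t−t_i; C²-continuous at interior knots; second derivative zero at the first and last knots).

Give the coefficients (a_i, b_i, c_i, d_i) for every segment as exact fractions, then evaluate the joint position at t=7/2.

  seg 0: a=-4 b=61/20 c=0 d=-7/60
  seg 1: a=2 b=-1/10 c=-21/20 d=7/40
S(7/2) = 547/320

Δ: Δ0=2, Δ1=-3/2
row 1: diag=10, rhs=-21; c'=1/5, d'=-21/10
back: M1=-21/10
M: M0=0, M1=-21/10, M2=0
seg 0: a=-4, c=M0/2=0, d=(M1−M0)/(6·3)=-7/60, b=Δ0−h0·(2M0+M1)/6=61/20
seg 1: a=2, c=M1/2=-21/20, d=(M2−M1)/(6·2)=7/40, b=Δ1−h1·(2M1+M2)/6=-1/10
t_q=7/2 → seg 1, τ=1/2; S=2+-1/10·τ+-21/20·τ²+7/40·τ³=547/320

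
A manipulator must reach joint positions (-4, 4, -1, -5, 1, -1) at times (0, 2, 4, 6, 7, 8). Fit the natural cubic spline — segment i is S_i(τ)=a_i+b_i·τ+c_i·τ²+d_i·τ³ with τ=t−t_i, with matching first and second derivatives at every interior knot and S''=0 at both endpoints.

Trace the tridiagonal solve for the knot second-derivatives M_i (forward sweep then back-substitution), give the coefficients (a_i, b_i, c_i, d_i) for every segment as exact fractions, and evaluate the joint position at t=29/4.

Δ: Δ0=4, Δ1=-5/2, Δ2=-2, Δ3=6, Δ4=-2
row 1: diag=8, rhs=-39; c'=1/4, d'=-39/8
row 2: denom=8−2·1/4=15/2; d'=(3−2·-39/8)/(15/2)=17/10
row 3: denom=6−2·4/15=82/15; d'=(48−2·17/10)/(82/15)=669/82
row 4: denom=4−1·15/82=313/82; d'=(-48−1·669/82)/(313/82)=-4605/313
back: M4=-4605/313
back: M3=669/82−15/82·-4605/313=3396/313
back: M2=17/10−4/15·3396/313=-747/626
back: M1=-39/8−1/4·-747/626=-2865/626
M: M0=0, M1=-2865/626, M2=-747/626, M3=3396/313, M4=-4605/313, M5=0
seg 0: a=-4, c=M0/2=0, d=(M1−M0)/(6·2)=-955/2504, b=Δ0−h0·(2M0+M1)/6=3459/626
seg 1: a=4, c=M1/2=-2865/1252, d=(M2−M1)/(6·2)=353/1252, b=Δ1−h1·(2M1+M2)/6=297/313
seg 2: a=-1, c=M2/2=-747/1252, d=(M3−M2)/(6·2)=2513/2504, b=Δ2−h2·(2M2+M3)/6=-1509/313
seg 3: a=-5, c=M3/2=1698/313, d=(M4−M3)/(6·1)=-2667/626, b=Δ3−h3·(2M3+M4)/6=3027/626
seg 4: a=1, c=M4/2=-4605/626, d=(M5−M4)/(6·1)=1535/626, b=Δ4−h4·(2M4+M5)/6=909/313
t_q=29/4 → seg 4, τ=1/4; S=1+909/313·τ+-4605/626·τ²+1535/626·τ³=52267/40064

  seg 0: a=-4 b=3459/626 c=0 d=-955/2504
  seg 1: a=4 b=297/313 c=-2865/1252 d=353/1252
  seg 2: a=-1 b=-1509/313 c=-747/1252 d=2513/2504
  seg 3: a=-5 b=3027/626 c=1698/313 d=-2667/626
  seg 4: a=1 b=909/313 c=-4605/626 d=1535/626
S(29/4) = 52267/40064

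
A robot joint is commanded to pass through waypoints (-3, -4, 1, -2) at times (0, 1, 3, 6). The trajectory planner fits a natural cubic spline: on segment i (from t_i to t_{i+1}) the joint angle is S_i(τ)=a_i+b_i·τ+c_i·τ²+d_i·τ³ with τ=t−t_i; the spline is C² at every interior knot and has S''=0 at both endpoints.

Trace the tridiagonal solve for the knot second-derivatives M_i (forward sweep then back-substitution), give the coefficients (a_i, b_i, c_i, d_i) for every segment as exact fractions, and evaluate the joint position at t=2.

Δ: Δ0=-1, Δ1=5/2, Δ2=-1
row 1: diag=6, rhs=21; c'=1/3, d'=7/2
row 2: denom=10−2·1/3=28/3; d'=(-21−2·7/2)/(28/3)=-3
back: M2=-3
back: M1=7/2−1/3·-3=9/2
M: M0=0, M1=9/2, M2=-3, M3=0
seg 0: a=-3, c=M0/2=0, d=(M1−M0)/(6·1)=3/4, b=Δ0−h0·(2M0+M1)/6=-7/4
seg 1: a=-4, c=M1/2=9/4, d=(M2−M1)/(6·2)=-5/8, b=Δ1−h1·(2M1+M2)/6=1/2
seg 2: a=1, c=M2/2=-3/2, d=(M3−M2)/(6·3)=1/6, b=Δ2−h2·(2M2+M3)/6=2
t_q=2 → seg 1, τ=1; S=-4+1/2·τ+9/4·τ²+-5/8·τ³=-15/8

  seg 0: a=-3 b=-7/4 c=0 d=3/4
  seg 1: a=-4 b=1/2 c=9/4 d=-5/8
  seg 2: a=1 b=2 c=-3/2 d=1/6
S(2) = -15/8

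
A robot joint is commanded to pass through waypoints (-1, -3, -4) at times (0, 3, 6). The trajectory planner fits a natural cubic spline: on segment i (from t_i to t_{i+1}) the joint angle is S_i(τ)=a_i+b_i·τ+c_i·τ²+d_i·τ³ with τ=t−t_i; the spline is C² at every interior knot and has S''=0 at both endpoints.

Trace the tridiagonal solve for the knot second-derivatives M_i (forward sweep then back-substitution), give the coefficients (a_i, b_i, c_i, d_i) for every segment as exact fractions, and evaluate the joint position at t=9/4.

  seg 0: a=-1 b=-3/4 c=0 d=1/108
  seg 1: a=-3 b=-1/2 c=1/12 d=-1/108
S(9/4) = -661/256

Δ: Δ0=-2/3, Δ1=-1/3
row 1: diag=12, rhs=2; c'=1/4, d'=1/6
back: M1=1/6
M: M0=0, M1=1/6, M2=0
seg 0: a=-1, c=M0/2=0, d=(M1−M0)/(6·3)=1/108, b=Δ0−h0·(2M0+M1)/6=-3/4
seg 1: a=-3, c=M1/2=1/12, d=(M2−M1)/(6·3)=-1/108, b=Δ1−h1·(2M1+M2)/6=-1/2
t_q=9/4 → seg 0, τ=9/4; S=-1+-3/4·τ+0·τ²+1/108·τ³=-661/256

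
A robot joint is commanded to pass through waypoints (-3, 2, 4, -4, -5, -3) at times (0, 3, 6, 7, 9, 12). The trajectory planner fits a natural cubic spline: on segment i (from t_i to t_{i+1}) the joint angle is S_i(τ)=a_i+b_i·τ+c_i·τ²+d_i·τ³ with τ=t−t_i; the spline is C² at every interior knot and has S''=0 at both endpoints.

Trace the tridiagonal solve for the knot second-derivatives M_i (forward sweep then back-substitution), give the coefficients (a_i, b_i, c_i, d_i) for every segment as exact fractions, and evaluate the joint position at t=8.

  seg 0: a=-3 b=39/44 c=0 d=103/1188
  seg 1: a=2 b=71/22 c=103/132 d=-647/1188
  seg 2: a=4 b=-299/44 c=-136/33 d=35/12
  seg 3: a=-4 b=-415/66 c=611/132 d=-229/264
  seg 4: a=-5 b=20/11 c=-19/33 d=19/297
S(8) = -1723/264

Δ: Δ0=5/3, Δ1=2/3, Δ2=-8, Δ3=-1/2, Δ4=2/3
row 1: diag=12, rhs=-6; c'=1/4, d'=-1/2
row 2: denom=8−3·1/4=29/4; d'=(-52−3·-1/2)/(29/4)=-202/29
row 3: denom=6−1·4/29=170/29; d'=(45−1·-202/29)/(170/29)=1507/170
row 4: denom=10−2·29/85=792/85; d'=(7−2·1507/170)/(792/85)=-38/33
back: M4=-38/33
back: M3=1507/170−29/85·-38/33=611/66
back: M2=-202/29−4/29·611/66=-272/33
back: M1=-1/2−1/4·-272/33=103/66
M: M0=0, M1=103/66, M2=-272/33, M3=611/66, M4=-38/33, M5=0
seg 0: a=-3, c=M0/2=0, d=(M1−M0)/(6·3)=103/1188, b=Δ0−h0·(2M0+M1)/6=39/44
seg 1: a=2, c=M1/2=103/132, d=(M2−M1)/(6·3)=-647/1188, b=Δ1−h1·(2M1+M2)/6=71/22
seg 2: a=4, c=M2/2=-136/33, d=(M3−M2)/(6·1)=35/12, b=Δ2−h2·(2M2+M3)/6=-299/44
seg 3: a=-4, c=M3/2=611/132, d=(M4−M3)/(6·2)=-229/264, b=Δ3−h3·(2M3+M4)/6=-415/66
seg 4: a=-5, c=M4/2=-19/33, d=(M5−M4)/(6·3)=19/297, b=Δ4−h4·(2M4+M5)/6=20/11
t_q=8 → seg 3, τ=1; S=-4+-415/66·τ+611/132·τ²+-229/264·τ³=-1723/264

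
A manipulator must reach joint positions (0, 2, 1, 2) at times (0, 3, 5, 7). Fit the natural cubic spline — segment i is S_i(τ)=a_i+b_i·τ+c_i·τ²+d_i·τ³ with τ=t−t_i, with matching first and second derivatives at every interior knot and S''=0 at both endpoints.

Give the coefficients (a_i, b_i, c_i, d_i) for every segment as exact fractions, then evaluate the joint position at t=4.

  seg 0: a=0 b=127/114 c=0 d=-17/342
  seg 1: a=2 b=-13/57 c=-17/38 d=71/456
  seg 2: a=1 b=-17/114 c=37/76 d=-37/456
S(4) = 225/152

Δ: Δ0=2/3, Δ1=-1/2, Δ2=1/2
row 1: diag=10, rhs=-7; c'=1/5, d'=-7/10
row 2: denom=8−2·1/5=38/5; d'=(6−2·-7/10)/(38/5)=37/38
back: M2=37/38
back: M1=-7/10−1/5·37/38=-17/19
M: M0=0, M1=-17/19, M2=37/38, M3=0
seg 0: a=0, c=M0/2=0, d=(M1−M0)/(6·3)=-17/342, b=Δ0−h0·(2M0+M1)/6=127/114
seg 1: a=2, c=M1/2=-17/38, d=(M2−M1)/(6·2)=71/456, b=Δ1−h1·(2M1+M2)/6=-13/57
seg 2: a=1, c=M2/2=37/76, d=(M3−M2)/(6·2)=-37/456, b=Δ2−h2·(2M2+M3)/6=-17/114
t_q=4 → seg 1, τ=1; S=2+-13/57·τ+-17/38·τ²+71/456·τ³=225/152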